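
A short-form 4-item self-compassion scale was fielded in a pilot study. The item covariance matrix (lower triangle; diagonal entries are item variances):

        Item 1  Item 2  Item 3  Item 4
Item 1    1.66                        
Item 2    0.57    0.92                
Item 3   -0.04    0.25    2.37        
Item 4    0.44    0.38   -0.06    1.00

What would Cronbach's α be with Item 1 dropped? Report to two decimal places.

α = 0.31

Remaining items: Item 2, Item 3, Item 4 (k = 3).
Σσ²ᵢ = 0.92 + 2.37 + 1.00 = 4.29
total variance = 4.29 + 2 × 0.57 = 5.43
α (item deleted) = (3/2)·(1 − 4.29/5.43) = 0.31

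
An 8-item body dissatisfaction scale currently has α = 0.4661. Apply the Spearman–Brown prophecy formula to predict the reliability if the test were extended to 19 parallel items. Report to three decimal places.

Length factor m = 19/8 = 2.3750
α' = m·α / (1 + (m−1)·α)
   = 19/8 × 0.4661 / (1 + (19/8 − 1) × 0.4661)
   = 1.1070 / 1.6409 = 0.675

predicted reliability = 0.675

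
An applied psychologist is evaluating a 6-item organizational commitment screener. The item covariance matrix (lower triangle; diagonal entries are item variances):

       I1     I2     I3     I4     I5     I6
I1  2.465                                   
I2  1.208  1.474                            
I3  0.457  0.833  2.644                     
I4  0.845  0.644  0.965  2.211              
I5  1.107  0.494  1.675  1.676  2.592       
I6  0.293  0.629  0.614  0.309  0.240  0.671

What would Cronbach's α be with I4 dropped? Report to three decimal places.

Cronbach's α = 0.757

Remaining items: I1, I2, I3, I5, I6 (k = 5).
Σσ²ᵢ = 2.465 + 1.474 + 2.644 + 2.592 + 0.671 = 9.846
total variance = 9.846 + 2 × 7.550 = 24.946
α (item deleted) = (5/4)·(1 − 9.846/24.946) = 0.757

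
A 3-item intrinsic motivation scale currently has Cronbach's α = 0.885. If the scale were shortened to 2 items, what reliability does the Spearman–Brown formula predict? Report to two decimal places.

predicted reliability = 0.84

Length factor m = 2/3 = 0.6667
α' = m·α / (1 − (1−m)·α)
   = 2/3 × 0.885 / (1 − (1 − 2/3) × 0.885)
   = 0.5900 / 0.7050 = 0.84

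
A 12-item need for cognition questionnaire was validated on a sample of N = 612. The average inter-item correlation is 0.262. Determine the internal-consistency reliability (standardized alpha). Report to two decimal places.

Standardized α = k·r̄ / (1 + (k−1)·r̄) = 12 × 0.262 / (1 + 11 × 0.262)
  = 3.1440 / 3.8820 = 0.81

α = 0.81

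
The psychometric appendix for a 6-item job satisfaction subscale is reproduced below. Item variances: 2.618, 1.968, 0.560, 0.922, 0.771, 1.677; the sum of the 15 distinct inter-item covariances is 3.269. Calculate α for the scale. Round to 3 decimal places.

ΣVar(i) = 2.618 + 1.968 + 0.560 + 0.922 + 0.771 + 1.677 = 8.516
Sum of distinct covariances = 3.269
total variance = ΣVar(i) + 2·Σcov = 8.516 + 2 × 3.269 = 15.054
α = (6/5)·(1 − 8.516/15.054) = 0.521

α = 0.521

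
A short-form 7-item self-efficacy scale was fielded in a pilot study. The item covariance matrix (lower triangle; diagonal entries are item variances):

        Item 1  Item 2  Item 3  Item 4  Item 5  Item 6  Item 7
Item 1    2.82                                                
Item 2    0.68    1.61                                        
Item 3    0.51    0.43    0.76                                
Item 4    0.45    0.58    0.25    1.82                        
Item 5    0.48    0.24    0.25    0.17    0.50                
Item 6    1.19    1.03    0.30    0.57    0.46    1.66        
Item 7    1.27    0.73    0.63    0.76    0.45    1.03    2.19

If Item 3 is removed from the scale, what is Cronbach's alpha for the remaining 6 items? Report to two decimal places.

Remaining items: Item 1, Item 2, Item 4, Item 5, Item 6, Item 7 (k = 6).
Σσ²ᵢ = 2.82 + 1.61 + 1.82 + 0.50 + 1.66 + 2.19 = 10.60
Var(T) = 10.60 + 2 × 10.09 = 30.78
α (item deleted) = (6/5)·(1 − 10.60/30.78) = 0.79

Cronbach's alpha = 0.79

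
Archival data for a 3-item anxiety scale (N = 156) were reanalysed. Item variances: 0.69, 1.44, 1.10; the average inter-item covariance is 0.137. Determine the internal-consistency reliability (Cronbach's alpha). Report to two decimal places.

ΣVar(i) = 0.69 + 1.44 + 1.10 = 3.23
Sum of the 3 distinct covariances = 3 × 0.137 = 0.411
σ²_T = ΣVar(i) + 2·Σcov = 3.23 + 2 × 0.411 = 4.052
α = (3/2)·(1 − 3.23/4.052) = 0.30

α = 0.30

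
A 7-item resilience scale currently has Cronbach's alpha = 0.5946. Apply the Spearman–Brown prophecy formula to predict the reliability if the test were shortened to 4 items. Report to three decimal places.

predicted reliability = 0.456

Length factor m = 4/7 = 0.5714
α' = m·α / (1 − (1−m)·α)
   = 4/7 × 0.5946 / (1 − (1 − 4/7) × 0.5946)
   = 0.3398 / 0.7452 = 0.456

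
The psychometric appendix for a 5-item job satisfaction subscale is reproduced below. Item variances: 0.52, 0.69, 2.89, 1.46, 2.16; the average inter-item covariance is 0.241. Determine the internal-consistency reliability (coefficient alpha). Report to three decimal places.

Σσ²ᵢ = 0.52 + 0.69 + 2.89 + 1.46 + 2.16 = 7.72
Sum of the 10 distinct covariances = 10 × 0.241 = 2.410
σ²_T = Σσ²ᵢ + 2·Σcov = 7.72 + 2 × 2.410 = 12.540
α = (5/4)·(1 − 7.72/12.540) = 0.480

coefficient alpha = 0.480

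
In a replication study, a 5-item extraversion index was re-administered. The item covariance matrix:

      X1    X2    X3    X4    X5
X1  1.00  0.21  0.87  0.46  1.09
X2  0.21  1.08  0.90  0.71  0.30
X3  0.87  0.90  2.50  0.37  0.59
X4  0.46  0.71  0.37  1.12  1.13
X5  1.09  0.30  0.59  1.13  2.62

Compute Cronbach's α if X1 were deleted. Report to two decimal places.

Cronbach's α = 0.70

Remaining items: X2, X3, X4, X5 (k = 4).
sum of item variances = 1.08 + 2.50 + 1.12 + 2.62 = 7.32
Var(T) = 7.32 + 2 × 4.00 = 15.32
α (item deleted) = (4/3)·(1 − 7.32/15.32) = 0.70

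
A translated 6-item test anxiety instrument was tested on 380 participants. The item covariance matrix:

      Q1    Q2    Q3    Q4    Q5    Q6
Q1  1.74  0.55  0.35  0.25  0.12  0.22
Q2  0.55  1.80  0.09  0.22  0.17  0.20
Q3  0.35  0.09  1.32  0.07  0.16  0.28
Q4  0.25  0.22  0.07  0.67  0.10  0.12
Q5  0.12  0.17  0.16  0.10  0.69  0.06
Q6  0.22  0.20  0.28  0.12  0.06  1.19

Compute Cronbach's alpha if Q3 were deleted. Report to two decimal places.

Remaining items: Q1, Q2, Q4, Q5, Q6 (k = 5).
Σσ²ᵢ = 1.74 + 1.80 + 0.67 + 0.69 + 1.19 = 6.09
σ²_total = 6.09 + 2 × 2.01 = 10.11
α (item deleted) = (5/4)·(1 − 6.09/10.11) = 0.50

α = 0.50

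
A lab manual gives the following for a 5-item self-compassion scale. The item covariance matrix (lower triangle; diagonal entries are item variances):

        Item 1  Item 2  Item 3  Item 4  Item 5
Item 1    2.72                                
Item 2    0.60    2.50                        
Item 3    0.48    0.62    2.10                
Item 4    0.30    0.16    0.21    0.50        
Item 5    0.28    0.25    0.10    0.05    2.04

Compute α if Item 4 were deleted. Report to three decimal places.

α = 0.443

Remaining items: Item 1, Item 2, Item 3, Item 5 (k = 4).
ΣVar(i) = 2.72 + 2.50 + 2.10 + 2.04 = 9.36
σ²_T = 9.36 + 2 × 2.33 = 14.02
α (item deleted) = (4/3)·(1 − 9.36/14.02) = 0.443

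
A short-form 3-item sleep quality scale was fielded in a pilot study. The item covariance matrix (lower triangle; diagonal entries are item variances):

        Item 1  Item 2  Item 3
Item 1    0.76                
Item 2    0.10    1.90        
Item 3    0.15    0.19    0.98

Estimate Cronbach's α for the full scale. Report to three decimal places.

α = 0.292

ΣVar(i) = 0.76 + 1.90 + 0.98 = 3.64
Σ_{i<j} σ_ij = 0.44
σ²_T = 3.64 + 2 × 0.44 = 4.52
α = (k/(k−1))·(1 − ΣVar(i)/σ²_T) = (3/2)·(1 − 3.64/4.52) = 0.292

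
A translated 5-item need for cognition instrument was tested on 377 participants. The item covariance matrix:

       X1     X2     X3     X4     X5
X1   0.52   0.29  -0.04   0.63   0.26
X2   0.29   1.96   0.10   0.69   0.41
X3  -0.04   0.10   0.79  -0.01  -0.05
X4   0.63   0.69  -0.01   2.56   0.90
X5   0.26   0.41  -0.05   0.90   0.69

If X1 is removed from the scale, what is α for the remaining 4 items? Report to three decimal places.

α = 0.540

Remaining items: X2, X3, X4, X5 (k = 4).
Σσ²ᵢ = 1.96 + 0.79 + 2.56 + 0.69 = 6.00
σ²_T = 6.00 + 2 × 2.04 = 10.08
α (item deleted) = (4/3)·(1 − 6.00/10.08) = 0.540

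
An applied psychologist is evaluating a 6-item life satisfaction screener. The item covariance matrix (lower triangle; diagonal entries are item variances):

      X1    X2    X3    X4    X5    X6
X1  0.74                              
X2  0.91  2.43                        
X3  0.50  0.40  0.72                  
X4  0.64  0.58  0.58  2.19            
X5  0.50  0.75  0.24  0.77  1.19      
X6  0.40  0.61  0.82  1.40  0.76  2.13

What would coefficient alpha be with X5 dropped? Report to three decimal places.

coefficient alpha = 0.781

Remaining items: X1, X2, X3, X4, X6 (k = 5).
Σσ²ᵢ = 0.74 + 2.43 + 0.72 + 2.19 + 2.13 = 8.21
Var(T) = 8.21 + 2 × 6.84 = 21.89
α (item deleted) = (5/4)·(1 − 8.21/21.89) = 0.781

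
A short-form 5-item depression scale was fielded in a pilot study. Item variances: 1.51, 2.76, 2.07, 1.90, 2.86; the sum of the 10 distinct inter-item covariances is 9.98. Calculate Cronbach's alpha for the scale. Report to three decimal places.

α = 0.803

sum of item variances = 1.51 + 2.76 + 2.07 + 1.90 + 2.86 = 11.10
Sum of distinct covariances = 9.98
σ²_T = sum of item variances + 2·Σcov = 11.10 + 2 × 9.98 = 31.06
α = (5/4)·(1 − 11.10/31.06) = 0.803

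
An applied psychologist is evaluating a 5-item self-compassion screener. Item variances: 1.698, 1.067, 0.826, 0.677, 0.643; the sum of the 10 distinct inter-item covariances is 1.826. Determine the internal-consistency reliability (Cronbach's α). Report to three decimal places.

sum of item variances = 1.698 + 1.067 + 0.826 + 0.677 + 0.643 = 4.911
Sum of distinct covariances = 1.826
σ²_total = sum of item variances + 2·Σcov = 4.911 + 2 × 1.826 = 8.563
α = (5/4)·(1 − 4.911/8.563) = 0.533

α = 0.533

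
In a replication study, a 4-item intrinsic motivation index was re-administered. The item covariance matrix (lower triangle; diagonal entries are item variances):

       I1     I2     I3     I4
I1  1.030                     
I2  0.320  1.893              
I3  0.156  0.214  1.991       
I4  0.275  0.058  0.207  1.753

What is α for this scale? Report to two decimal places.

α = 0.36

Σσ²ᵢ = 1.030 + 1.893 + 1.991 + 1.753 = 6.667
Σ_{i<j} σ_ij = 1.230
σ²_T = 6.667 + 2 × 1.230 = 9.127
α = (k/(k−1))·(1 − Σσ²ᵢ/σ²_T) = (4/3)·(1 − 6.667/9.127) = 0.36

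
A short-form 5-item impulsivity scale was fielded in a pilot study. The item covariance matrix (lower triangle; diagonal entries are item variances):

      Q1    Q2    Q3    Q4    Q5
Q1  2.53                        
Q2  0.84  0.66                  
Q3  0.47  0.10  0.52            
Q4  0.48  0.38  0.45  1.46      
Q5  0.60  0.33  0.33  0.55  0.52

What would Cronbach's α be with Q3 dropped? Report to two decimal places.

Remaining items: Q1, Q2, Q4, Q5 (k = 4).
sum of item variances = 2.53 + 0.66 + 1.46 + 0.52 = 5.17
Var(T) = 5.17 + 2 × 3.18 = 11.53
α (item deleted) = (4/3)·(1 − 5.17/11.53) = 0.74

Cronbach's α = 0.74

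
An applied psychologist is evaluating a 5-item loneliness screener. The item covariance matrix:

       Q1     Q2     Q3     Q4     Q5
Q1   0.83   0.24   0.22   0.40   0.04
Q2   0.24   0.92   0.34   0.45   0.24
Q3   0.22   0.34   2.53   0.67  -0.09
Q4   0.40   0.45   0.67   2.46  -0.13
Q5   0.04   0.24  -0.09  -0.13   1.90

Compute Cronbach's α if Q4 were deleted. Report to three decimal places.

Remaining items: Q1, Q2, Q3, Q5 (k = 4).
Σσᵢ² = 0.83 + 0.92 + 2.53 + 1.90 = 6.18
total variance = 6.18 + 2 × 0.99 = 8.16
α (item deleted) = (4/3)·(1 − 6.18/8.16) = 0.324

Cronbach's α = 0.324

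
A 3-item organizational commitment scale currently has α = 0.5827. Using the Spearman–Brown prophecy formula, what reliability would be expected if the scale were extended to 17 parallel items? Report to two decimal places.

Length factor m = 17/3 = 5.6667
α' = m·α / (1 + (m−1)·α)
   = 17/3 × 0.5827 / (1 + (17/3 − 1) × 0.5827)
   = 3.3020 / 3.7193 = 0.89

predicted reliability = 0.89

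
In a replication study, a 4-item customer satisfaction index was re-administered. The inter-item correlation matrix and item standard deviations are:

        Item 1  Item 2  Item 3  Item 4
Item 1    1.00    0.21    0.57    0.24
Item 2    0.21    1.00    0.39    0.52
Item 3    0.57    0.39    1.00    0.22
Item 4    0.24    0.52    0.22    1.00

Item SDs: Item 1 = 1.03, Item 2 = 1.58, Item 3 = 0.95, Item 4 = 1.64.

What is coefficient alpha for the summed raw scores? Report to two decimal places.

Σσ²ᵢ = 1.03² + 1.58² + 0.95² + 1.64² = 7.1494
Covariances σ_ij = r_ij · s_i · s_j:
  σ(Item 1,Item 2) = 0.21 × 1.03 × 1.58 = 0.3418
  σ(Item 1,Item 3) = 0.57 × 1.03 × 0.95 = 0.5577
  σ(Item 1,Item 4) = 0.24 × 1.03 × 1.64 = 0.4054
  σ(Item 2,Item 3) = 0.39 × 1.58 × 0.95 = 0.5854
  σ(Item 2,Item 4) = 0.52 × 1.58 × 1.64 = 1.3474
  σ(Item 3,Item 4) = 0.22 × 0.95 × 1.64 = 0.3428
σ²_T = Σσ²ᵢ + 2·Σσ_ij = 7.1494 + 2 × 3.5805 = 14.3104
α = (4/3)·(1 − 7.1494/14.3104) = 0.67

coefficient alpha = 0.67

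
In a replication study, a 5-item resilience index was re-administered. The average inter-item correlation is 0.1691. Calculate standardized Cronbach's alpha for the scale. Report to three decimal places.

α = 0.504

Standardized α = k·r̄ / (1 + (k−1)·r̄) = 5 × 0.1691 / (1 + 4 × 0.1691)
  = 0.8455 / 1.6764 = 0.504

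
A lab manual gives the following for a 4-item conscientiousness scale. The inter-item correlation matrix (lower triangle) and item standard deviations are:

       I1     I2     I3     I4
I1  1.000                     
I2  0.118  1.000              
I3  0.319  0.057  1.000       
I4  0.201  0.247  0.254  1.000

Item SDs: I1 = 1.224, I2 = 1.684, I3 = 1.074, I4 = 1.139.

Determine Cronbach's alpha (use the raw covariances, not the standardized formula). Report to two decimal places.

Cronbach's alpha = 0.47

Σσ²ᵢ = 1.224² + 1.684² + 1.074² + 1.139² = 6.7848
Covariances σ_ij = r_ij · s_i · s_j:
  σ(I1,I2) = 0.118 × 1.224 × 1.684 = 0.2432
  σ(I1,I3) = 0.319 × 1.224 × 1.074 = 0.4193
  σ(I1,I4) = 0.201 × 1.224 × 1.139 = 0.2802
  σ(I2,I3) = 0.057 × 1.684 × 1.074 = 0.1031
  σ(I2,I4) = 0.247 × 1.684 × 1.139 = 0.4738
  σ(I3,I4) = 0.254 × 1.074 × 1.139 = 0.3107
σ²_T = Σσ²ᵢ + 2·Σσ_ij = 6.7848 + 2 × 1.8303 = 10.4454
α = (4/3)·(1 − 6.7848/10.4454) = 0.47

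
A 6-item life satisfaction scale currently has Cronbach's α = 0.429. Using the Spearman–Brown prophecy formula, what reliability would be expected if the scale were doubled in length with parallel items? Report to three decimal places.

Length factor m = 2
α' = m·α / (1 + (m−1)·α)
   = 2 × 0.429 / (1 + (2 − 1) × 0.429)
   = 0.8580 / 1.4290 = 0.600

predicted reliability = 0.600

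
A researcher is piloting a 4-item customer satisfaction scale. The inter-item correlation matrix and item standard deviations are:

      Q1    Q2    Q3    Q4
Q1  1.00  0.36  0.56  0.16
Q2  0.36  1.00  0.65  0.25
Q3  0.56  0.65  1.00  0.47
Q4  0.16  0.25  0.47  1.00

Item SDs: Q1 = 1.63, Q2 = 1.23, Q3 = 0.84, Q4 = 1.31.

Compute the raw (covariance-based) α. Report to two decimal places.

Σσ²ᵢ = 1.63² + 1.23² + 0.84² + 1.31² = 6.5915
Covariances σ_ij = r_ij · s_i · s_j:
  σ(Q1,Q2) = 0.36 × 1.63 × 1.23 = 0.7218
  σ(Q1,Q3) = 0.56 × 1.63 × 0.84 = 0.7668
  σ(Q1,Q4) = 0.16 × 1.63 × 1.31 = 0.3416
  σ(Q2,Q3) = 0.65 × 1.23 × 0.84 = 0.6716
  σ(Q2,Q4) = 0.25 × 1.23 × 1.31 = 0.4028
  σ(Q3,Q4) = 0.47 × 0.84 × 1.31 = 0.5172
σ²_T = Σσ²ᵢ + 2·Σσ_ij = 6.5915 + 2 × 3.4218 = 13.4351
α = (4/3)·(1 − 6.5915/13.4351) = 0.68

α = 0.68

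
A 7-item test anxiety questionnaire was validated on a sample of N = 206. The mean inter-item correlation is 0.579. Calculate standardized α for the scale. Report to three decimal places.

Standardized α = k·r̄ / (1 + (k−1)·r̄) = 7 × 0.579 / (1 + 6 × 0.579)
  = 4.0530 / 4.4740 = 0.906

α = 0.906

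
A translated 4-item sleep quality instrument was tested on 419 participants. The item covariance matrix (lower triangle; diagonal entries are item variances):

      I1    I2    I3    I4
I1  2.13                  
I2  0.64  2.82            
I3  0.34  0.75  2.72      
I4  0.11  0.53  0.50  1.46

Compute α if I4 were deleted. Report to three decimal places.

α = 0.466

Remaining items: I1, I2, I3 (k = 3).
Σσᵢ² = 2.13 + 2.82 + 2.72 = 7.67
σ²_total = 7.67 + 2 × 1.73 = 11.13
α (item deleted) = (3/2)·(1 − 7.67/11.13) = 0.466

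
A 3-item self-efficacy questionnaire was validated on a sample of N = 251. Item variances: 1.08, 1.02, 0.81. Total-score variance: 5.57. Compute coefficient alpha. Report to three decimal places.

Σσ²ᵢ = 1.08 + 1.02 + 0.81 = 2.91
α = (k/(k−1))·(1 − Σσ²ᵢ/Var(T)) = (3/2)·(1 − 2.91/5.57) = 0.716

α = 0.716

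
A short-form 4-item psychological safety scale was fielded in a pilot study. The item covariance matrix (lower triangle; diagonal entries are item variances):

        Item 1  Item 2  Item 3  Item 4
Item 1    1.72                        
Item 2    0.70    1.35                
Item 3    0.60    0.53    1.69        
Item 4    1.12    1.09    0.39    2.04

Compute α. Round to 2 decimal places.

Σσ²ᵢ = 1.72 + 1.35 + 1.69 + 2.04 = 6.80
Σ_{i<j} σ_ij = 4.43
σ²_total = 6.80 + 2 × 4.43 = 15.66
α = (k/(k−1))·(1 − Σσ²ᵢ/σ²_total) = (4/3)·(1 − 6.80/15.66) = 0.75

α = 0.75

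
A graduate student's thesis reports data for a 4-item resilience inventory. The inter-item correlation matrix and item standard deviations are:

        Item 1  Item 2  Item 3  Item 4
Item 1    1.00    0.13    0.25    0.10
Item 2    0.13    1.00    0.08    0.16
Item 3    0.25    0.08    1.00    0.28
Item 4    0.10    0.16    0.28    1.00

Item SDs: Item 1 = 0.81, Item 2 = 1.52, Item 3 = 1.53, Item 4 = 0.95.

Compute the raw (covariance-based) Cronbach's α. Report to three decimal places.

α = 0.408

Σσ²ᵢ = 0.81² + 1.52² + 1.53² + 0.95² = 6.2099
Covariances σ_ij = r_ij · s_i · s_j:
  σ(Item 1,Item 2) = 0.13 × 0.81 × 1.52 = 0.1601
  σ(Item 1,Item 3) = 0.25 × 0.81 × 1.53 = 0.3098
  σ(Item 1,Item 4) = 0.10 × 0.81 × 0.95 = 0.0770
  σ(Item 2,Item 3) = 0.08 × 1.52 × 1.53 = 0.1860
  σ(Item 2,Item 4) = 0.16 × 1.52 × 0.95 = 0.2310
  σ(Item 3,Item 4) = 0.28 × 1.53 × 0.95 = 0.4070
σ²_T = Σσ²ᵢ + 2·Σσ_ij = 6.2099 + 2 × 1.3709 = 8.9517
α = (4/3)·(1 − 6.2099/8.9517) = 0.408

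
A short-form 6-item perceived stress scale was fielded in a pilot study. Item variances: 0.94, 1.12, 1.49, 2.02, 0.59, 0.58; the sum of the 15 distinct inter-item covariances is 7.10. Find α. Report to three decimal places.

Σσᵢ² = 0.94 + 1.12 + 1.49 + 2.02 + 0.59 + 0.58 = 6.74
Sum of distinct covariances = 7.10
Var(T) = Σσᵢ² + 2·Σcov = 6.74 + 2 × 7.10 = 20.94
α = (6/5)·(1 − 6.74/20.94) = 0.814

α = 0.814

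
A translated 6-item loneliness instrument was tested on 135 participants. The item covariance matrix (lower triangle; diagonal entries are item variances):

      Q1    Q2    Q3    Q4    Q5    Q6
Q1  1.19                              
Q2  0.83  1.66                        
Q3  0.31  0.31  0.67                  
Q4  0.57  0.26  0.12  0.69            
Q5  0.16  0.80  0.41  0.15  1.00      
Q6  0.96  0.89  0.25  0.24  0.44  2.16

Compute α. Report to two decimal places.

α = 0.77

Σσ²ᵢ = 1.19 + 1.66 + 0.67 + 0.69 + 1.00 + 2.16 = 7.37
Sum of off-diagonal covariances = 6.70
σ²_T = 7.37 + 2 × 6.70 = 20.77
α = (k/(k−1))·(1 − Σσ²ᵢ/σ²_T) = (6/5)·(1 − 7.37/20.77) = 0.77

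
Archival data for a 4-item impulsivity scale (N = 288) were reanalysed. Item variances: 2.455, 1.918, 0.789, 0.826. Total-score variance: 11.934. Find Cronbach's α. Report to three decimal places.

ΣVar(i) = 2.455 + 1.918 + 0.789 + 0.826 = 5.988
α = (k/(k−1))·(1 − ΣVar(i)/σ²_total) = (4/3)·(1 − 5.988/11.934) = 0.664

α = 0.664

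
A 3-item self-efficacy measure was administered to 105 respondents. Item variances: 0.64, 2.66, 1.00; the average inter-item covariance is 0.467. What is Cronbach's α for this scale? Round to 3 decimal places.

α = 0.592

ΣVar(i) = 0.64 + 2.66 + 1.00 = 4.30
Sum of the 3 distinct covariances = 3 × 0.467 = 1.401
total variance = ΣVar(i) + 2·Σcov = 4.30 + 2 × 1.401 = 7.102
α = (3/2)·(1 − 4.30/7.102) = 0.592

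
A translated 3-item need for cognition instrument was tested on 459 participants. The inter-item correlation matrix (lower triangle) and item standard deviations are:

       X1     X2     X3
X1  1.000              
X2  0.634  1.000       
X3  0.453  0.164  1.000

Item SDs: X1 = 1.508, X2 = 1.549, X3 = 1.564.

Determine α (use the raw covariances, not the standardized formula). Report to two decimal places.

α = 0.68

Σσ²ᵢ = 1.508² + 1.549² + 1.564² = 7.1196
Covariances σ_ij = r_ij · s_i · s_j:
  σ(X1,X2) = 0.634 × 1.508 × 1.549 = 1.4810
  σ(X1,X3) = 0.453 × 1.508 × 1.564 = 1.0684
  σ(X2,X3) = 0.164 × 1.549 × 1.564 = 0.3973
σ²_T = Σσ²ᵢ + 2·Σσ_ij = 7.1196 + 2 × 2.9467 = 13.0130
α = (3/2)·(1 − 7.1196/13.0130) = 0.68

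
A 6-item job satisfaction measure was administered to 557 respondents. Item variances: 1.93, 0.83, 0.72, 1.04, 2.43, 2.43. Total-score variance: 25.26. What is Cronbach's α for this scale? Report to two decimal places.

Cronbach's α = 0.75

Σσᵢ² = 1.93 + 0.83 + 0.72 + 1.04 + 2.43 + 2.43 = 9.38
α = (k/(k−1))·(1 − Σσᵢ²/σ²_T) = (6/5)·(1 − 9.38/25.26) = 0.75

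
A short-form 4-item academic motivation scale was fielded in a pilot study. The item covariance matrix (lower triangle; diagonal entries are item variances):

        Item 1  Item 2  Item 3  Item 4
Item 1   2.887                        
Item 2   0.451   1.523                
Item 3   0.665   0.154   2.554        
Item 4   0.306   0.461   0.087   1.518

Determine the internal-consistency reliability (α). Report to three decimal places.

Σσᵢ² = 2.887 + 1.523 + 2.554 + 1.518 = 8.482
Sum of the distinct covariances = 2.124
σ²_total = 8.482 + 2 × 2.124 = 12.730
α = (k/(k−1))·(1 − Σσᵢ²/σ²_total) = (4/3)·(1 − 8.482/12.730) = 0.445

α = 0.445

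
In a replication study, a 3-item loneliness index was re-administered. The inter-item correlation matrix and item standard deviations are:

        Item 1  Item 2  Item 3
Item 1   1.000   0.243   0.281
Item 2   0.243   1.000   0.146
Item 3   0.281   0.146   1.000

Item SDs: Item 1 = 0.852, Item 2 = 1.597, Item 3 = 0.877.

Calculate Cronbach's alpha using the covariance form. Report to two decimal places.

Cronbach's alpha = 0.40

Σσ²ᵢ = 0.852² + 1.597² + 0.877² = 4.0454
Covariances σ_ij = r_ij · s_i · s_j:
  σ(Item 1,Item 2) = 0.243 × 0.852 × 1.597 = 0.3306
  σ(Item 1,Item 3) = 0.281 × 0.852 × 0.877 = 0.2100
  σ(Item 2,Item 3) = 0.146 × 1.597 × 0.877 = 0.2045
σ²_T = Σσ²ᵢ + 2·Σσ_ij = 4.0454 + 2 × 0.7451 = 5.5356
α = (3/2)·(1 − 4.0454/5.5356) = 0.40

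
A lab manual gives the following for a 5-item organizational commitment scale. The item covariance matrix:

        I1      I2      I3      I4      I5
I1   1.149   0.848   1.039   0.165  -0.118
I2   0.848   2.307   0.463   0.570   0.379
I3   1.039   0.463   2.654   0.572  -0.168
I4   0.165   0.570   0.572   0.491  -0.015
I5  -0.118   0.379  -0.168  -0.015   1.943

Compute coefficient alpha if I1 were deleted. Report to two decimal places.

Remaining items: I2, I3, I4, I5 (k = 4).
ΣVar(i) = 2.307 + 2.654 + 0.491 + 1.943 = 7.395
σ²_total = 7.395 + 2 × 1.801 = 10.997
α (item deleted) = (4/3)·(1 − 7.395/10.997) = 0.44

coefficient alpha = 0.44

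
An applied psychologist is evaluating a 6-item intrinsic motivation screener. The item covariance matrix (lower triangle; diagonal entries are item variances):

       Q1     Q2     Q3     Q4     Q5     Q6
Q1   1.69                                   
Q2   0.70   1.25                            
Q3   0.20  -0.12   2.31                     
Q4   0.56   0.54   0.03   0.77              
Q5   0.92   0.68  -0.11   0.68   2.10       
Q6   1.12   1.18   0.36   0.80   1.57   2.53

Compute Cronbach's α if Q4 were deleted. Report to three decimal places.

Remaining items: Q1, Q2, Q3, Q5, Q6 (k = 5).
Σσ²ᵢ = 1.69 + 1.25 + 2.31 + 2.10 + 2.53 = 9.88
σ²_total = 9.88 + 2 × 6.50 = 22.88
α (item deleted) = (5/4)·(1 − 9.88/22.88) = 0.710

α = 0.710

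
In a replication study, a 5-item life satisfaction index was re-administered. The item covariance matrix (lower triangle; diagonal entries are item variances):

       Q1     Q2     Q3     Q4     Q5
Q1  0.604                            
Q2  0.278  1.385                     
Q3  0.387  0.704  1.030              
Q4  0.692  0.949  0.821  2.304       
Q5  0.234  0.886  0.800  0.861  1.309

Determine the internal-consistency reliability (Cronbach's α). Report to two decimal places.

Cronbach's α = 0.83

ΣVar(i) = 0.604 + 1.385 + 1.030 + 2.304 + 1.309 = 6.632
Σ_{i<j} σ_ij = 6.612
σ²_total = 6.632 + 2 × 6.612 = 19.856
α = (k/(k−1))·(1 − ΣVar(i)/σ²_total) = (5/4)·(1 − 6.632/19.856) = 0.83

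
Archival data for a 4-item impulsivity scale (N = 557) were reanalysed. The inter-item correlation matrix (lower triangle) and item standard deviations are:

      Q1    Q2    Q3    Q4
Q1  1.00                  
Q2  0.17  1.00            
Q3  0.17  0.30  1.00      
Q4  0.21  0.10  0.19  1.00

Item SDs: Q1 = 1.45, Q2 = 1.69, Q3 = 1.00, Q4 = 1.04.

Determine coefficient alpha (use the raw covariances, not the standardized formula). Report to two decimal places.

α = 0.46

Σσ²ᵢ = 1.45² + 1.69² + 1.00² + 1.04² = 7.0402
Covariances σ_ij = r_ij · s_i · s_j:
  σ(Q1,Q2) = 0.17 × 1.45 × 1.69 = 0.4166
  σ(Q1,Q3) = 0.17 × 1.45 × 1.00 = 0.2465
  σ(Q1,Q4) = 0.21 × 1.45 × 1.04 = 0.3167
  σ(Q2,Q3) = 0.30 × 1.69 × 1.00 = 0.5070
  σ(Q2,Q4) = 0.10 × 1.69 × 1.04 = 0.1758
  σ(Q3,Q4) = 0.19 × 1.00 × 1.04 = 0.1976
σ²_T = Σσ²ᵢ + 2·Σσ_ij = 7.0402 + 2 × 1.8602 = 10.7606
α = (4/3)·(1 − 7.0402/10.7606) = 0.46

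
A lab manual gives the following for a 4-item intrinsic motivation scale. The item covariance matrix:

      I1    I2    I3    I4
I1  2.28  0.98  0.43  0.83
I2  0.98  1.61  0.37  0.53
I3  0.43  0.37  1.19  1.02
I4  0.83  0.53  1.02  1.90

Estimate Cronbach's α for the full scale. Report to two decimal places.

α = 0.73

sum of item variances = 2.28 + 1.61 + 1.19 + 1.90 = 6.98
Σ_{i<j} σ_ij = 4.16
Var(T) = 6.98 + 2 × 4.16 = 15.30
α = (k/(k−1))·(1 − sum of item variances/Var(T)) = (4/3)·(1 − 6.98/15.30) = 0.73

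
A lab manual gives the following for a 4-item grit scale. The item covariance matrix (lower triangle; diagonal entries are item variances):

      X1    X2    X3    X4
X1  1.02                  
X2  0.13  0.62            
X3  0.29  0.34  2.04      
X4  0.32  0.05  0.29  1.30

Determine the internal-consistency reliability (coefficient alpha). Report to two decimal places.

ΣVar(i) = 1.02 + 0.62 + 2.04 + 1.30 = 4.98
Sum of the distinct covariances = 1.42
σ²_total = 4.98 + 2 × 1.42 = 7.82
α = (k/(k−1))·(1 − ΣVar(i)/σ²_total) = (4/3)·(1 − 4.98/7.82) = 0.48

α = 0.48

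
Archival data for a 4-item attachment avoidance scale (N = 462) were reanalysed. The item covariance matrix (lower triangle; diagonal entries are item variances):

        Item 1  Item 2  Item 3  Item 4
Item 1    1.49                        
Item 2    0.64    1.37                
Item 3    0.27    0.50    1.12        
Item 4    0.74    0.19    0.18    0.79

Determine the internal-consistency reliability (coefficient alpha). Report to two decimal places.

α = 0.69

ΣVar(i) = 1.49 + 1.37 + 1.12 + 0.79 = 4.77
Sum of the distinct covariances = 2.52
σ²_T = 4.77 + 2 × 2.52 = 9.81
α = (k/(k−1))·(1 − ΣVar(i)/σ²_T) = (4/3)·(1 − 4.77/9.81) = 0.69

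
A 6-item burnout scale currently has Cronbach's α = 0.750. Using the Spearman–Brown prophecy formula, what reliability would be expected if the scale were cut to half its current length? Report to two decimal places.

predicted reliability = 0.60

Length factor m = 1/2
α' = m·α / (1 − (1−m)·α)
   = 1/2 × 0.750 / (1 − (1 − 1/2) × 0.750)
   = 0.3750 / 0.6250 = 0.60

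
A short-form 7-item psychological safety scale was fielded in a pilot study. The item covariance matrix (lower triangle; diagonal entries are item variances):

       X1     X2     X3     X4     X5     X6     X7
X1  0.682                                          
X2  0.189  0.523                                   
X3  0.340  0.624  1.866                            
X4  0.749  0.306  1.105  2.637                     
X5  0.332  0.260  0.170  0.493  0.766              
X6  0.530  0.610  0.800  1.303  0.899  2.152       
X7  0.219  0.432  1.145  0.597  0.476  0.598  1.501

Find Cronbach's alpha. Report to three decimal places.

α = 0.824

Σσᵢ² = 0.682 + 0.523 + 1.866 + 2.637 + 0.766 + 2.152 + 1.501 = 10.127
Σ_{i<j} σ_ij = 12.177
total variance = 10.127 + 2 × 12.177 = 34.481
α = (k/(k−1))·(1 − Σσᵢ²/total variance) = (7/6)·(1 − 10.127/34.481) = 0.824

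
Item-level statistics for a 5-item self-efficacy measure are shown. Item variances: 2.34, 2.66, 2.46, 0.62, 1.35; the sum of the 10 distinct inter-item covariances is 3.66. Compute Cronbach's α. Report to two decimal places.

α = 0.55

sum of item variances = 2.34 + 2.66 + 2.46 + 0.62 + 1.35 = 9.43
Sum of distinct covariances = 3.66
σ²_T = sum of item variances + 2·Σcov = 9.43 + 2 × 3.66 = 16.75
α = (5/4)·(1 − 9.43/16.75) = 0.55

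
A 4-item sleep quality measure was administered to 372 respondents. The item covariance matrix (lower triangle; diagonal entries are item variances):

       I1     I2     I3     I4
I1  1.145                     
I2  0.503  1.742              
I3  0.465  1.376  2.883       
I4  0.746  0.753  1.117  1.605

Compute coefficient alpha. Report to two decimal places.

Σσᵢ² = 1.145 + 1.742 + 2.883 + 1.605 = 7.375
Sum of the distinct covariances = 4.960
total variance = 7.375 + 2 × 4.960 = 17.295
α = (k/(k−1))·(1 − Σσᵢ²/total variance) = (4/3)·(1 − 7.375/17.295) = 0.76

α = 0.76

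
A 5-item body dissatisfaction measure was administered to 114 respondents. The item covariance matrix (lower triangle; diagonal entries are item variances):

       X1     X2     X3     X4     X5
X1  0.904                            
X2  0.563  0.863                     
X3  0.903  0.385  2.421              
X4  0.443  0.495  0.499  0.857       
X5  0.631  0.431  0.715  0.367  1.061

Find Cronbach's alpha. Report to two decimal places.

Σσᵢ² = 0.904 + 0.863 + 2.421 + 0.857 + 1.061 = 6.106
Σ_{i<j} σ_ij = 5.432
σ²_T = 6.106 + 2 × 5.432 = 16.970
α = (k/(k−1))·(1 − Σσᵢ²/σ²_T) = (5/4)·(1 − 6.106/16.970) = 0.80

Cronbach's alpha = 0.80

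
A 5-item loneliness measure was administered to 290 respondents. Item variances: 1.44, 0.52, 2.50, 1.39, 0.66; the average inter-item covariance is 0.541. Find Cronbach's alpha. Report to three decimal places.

Cronbach's alpha = 0.780

ΣVar(i) = 1.44 + 0.52 + 2.50 + 1.39 + 0.66 = 6.51
Sum of the 10 distinct covariances = 10 × 0.541 = 5.410
Var(T) = ΣVar(i) + 2·Σcov = 6.51 + 2 × 5.410 = 17.330
α = (5/4)·(1 − 6.51/17.330) = 0.780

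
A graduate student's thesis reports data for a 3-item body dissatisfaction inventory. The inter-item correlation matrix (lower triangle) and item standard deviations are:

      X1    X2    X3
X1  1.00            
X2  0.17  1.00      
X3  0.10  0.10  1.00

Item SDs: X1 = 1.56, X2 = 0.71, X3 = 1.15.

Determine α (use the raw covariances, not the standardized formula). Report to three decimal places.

Σσ²ᵢ = 1.56² + 0.71² + 1.15² = 4.2602
Covariances σ_ij = r_ij · s_i · s_j:
  σ(X1,X2) = 0.17 × 1.56 × 0.71 = 0.1883
  σ(X1,X3) = 0.10 × 1.56 × 1.15 = 0.1794
  σ(X2,X3) = 0.10 × 0.71 × 1.15 = 0.0816
σ²_T = Σσ²ᵢ + 2·Σσ_ij = 4.2602 + 2 × 0.4493 = 5.1588
α = (3/2)·(1 − 4.2602/5.1588) = 0.261

α = 0.261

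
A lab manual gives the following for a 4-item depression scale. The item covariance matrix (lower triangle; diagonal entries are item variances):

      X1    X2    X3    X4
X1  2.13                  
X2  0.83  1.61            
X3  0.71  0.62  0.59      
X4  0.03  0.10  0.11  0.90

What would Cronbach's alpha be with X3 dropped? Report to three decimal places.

Cronbach's alpha = 0.439

Remaining items: X1, X2, X4 (k = 3).
sum of item variances = 2.13 + 1.61 + 0.90 = 4.64
Var(T) = 4.64 + 2 × 0.96 = 6.56
α (item deleted) = (3/2)·(1 − 4.64/6.56) = 0.439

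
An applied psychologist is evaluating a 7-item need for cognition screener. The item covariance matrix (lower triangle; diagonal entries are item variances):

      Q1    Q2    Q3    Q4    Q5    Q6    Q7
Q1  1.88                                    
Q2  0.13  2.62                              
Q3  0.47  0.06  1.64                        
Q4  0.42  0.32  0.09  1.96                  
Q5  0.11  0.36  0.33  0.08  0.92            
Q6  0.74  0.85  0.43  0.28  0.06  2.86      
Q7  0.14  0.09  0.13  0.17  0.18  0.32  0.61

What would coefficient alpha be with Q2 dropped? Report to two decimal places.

Remaining items: Q1, Q3, Q4, Q5, Q6, Q7 (k = 6).
Σσ²ᵢ = 1.88 + 1.64 + 1.96 + 0.92 + 2.86 + 0.61 = 9.87
Var(T) = 9.87 + 2 × 3.95 = 17.77
α (item deleted) = (6/5)·(1 − 9.87/17.77) = 0.53

α = 0.53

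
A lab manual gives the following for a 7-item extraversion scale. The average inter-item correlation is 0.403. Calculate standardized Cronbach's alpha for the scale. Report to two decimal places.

standardized Cronbach's alpha = 0.83

Standardized α = k·r̄ / (1 + (k−1)·r̄) = 7 × 0.403 / (1 + 6 × 0.403)
  = 2.8210 / 3.4180 = 0.83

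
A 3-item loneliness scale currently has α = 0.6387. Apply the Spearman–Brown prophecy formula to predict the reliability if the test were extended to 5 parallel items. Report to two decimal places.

Length factor m = 5/3 = 1.6667
α' = m·α / (1 + (m−1)·α)
   = 5/3 × 0.6387 / (1 + (5/3 − 1) × 0.6387)
   = 1.0645 / 1.4258 = 0.75

predicted reliability = 0.75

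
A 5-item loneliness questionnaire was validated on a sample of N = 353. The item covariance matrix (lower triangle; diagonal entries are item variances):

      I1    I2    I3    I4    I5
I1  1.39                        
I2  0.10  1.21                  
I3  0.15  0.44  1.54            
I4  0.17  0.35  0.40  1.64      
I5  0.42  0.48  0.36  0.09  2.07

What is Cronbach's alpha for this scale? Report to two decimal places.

sum of item variances = 1.39 + 1.21 + 1.54 + 1.64 + 2.07 = 7.85
Σ_{i<j} σ_ij = 2.96
σ²_total = 7.85 + 2 × 2.96 = 13.77
α = (k/(k−1))·(1 − sum of item variances/σ²_total) = (5/4)·(1 − 7.85/13.77) = 0.54

α = 0.54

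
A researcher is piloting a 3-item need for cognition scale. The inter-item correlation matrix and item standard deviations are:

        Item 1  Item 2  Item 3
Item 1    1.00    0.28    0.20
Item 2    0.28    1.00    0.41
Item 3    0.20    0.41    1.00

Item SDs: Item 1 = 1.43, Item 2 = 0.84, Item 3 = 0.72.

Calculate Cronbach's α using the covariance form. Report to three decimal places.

α = 0.489

Σσ²ᵢ = 1.43² + 0.84² + 0.72² = 3.2689
Covariances σ_ij = r_ij · s_i · s_j:
  σ(Item 1,Item 2) = 0.28 × 1.43 × 0.84 = 0.3363
  σ(Item 1,Item 3) = 0.20 × 1.43 × 0.72 = 0.2059
  σ(Item 2,Item 3) = 0.41 × 0.84 × 0.72 = 0.2480
σ²_T = Σσ²ᵢ + 2·Σσ_ij = 3.2689 + 2 × 0.7902 = 4.8493
α = (3/2)·(1 − 3.2689/4.8493) = 0.489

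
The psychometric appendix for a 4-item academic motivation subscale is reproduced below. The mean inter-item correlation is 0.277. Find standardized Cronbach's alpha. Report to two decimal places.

Standardized α = k·r̄ / (1 + (k−1)·r̄) = 4 × 0.277 / (1 + 3 × 0.277)
  = 1.1080 / 1.8310 = 0.61

standardized Cronbach's alpha = 0.61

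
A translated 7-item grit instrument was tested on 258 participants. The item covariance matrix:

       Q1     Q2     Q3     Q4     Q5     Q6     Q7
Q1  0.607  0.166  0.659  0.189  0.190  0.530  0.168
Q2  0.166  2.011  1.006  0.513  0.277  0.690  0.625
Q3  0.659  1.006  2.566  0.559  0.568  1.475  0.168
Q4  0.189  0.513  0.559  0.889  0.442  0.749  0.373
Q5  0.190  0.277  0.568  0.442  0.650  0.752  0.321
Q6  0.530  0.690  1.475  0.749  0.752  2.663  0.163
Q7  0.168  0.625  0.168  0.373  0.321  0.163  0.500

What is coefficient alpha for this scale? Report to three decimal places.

ΣVar(i) = 0.607 + 2.011 + 2.566 + 0.889 + 0.650 + 2.663 + 0.500 = 9.886
Sum of the distinct covariances = 10.583
Var(T) = 9.886 + 2 × 10.583 = 31.052
α = (k/(k−1))·(1 − ΣVar(i)/Var(T)) = (7/6)·(1 − 9.886/31.052) = 0.795

α = 0.795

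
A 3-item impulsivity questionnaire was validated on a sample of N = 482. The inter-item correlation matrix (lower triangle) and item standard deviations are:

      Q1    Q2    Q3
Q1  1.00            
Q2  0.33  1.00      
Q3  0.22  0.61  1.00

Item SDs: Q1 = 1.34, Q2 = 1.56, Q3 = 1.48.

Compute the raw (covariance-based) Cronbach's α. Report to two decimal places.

Cronbach's α = 0.66

Σσ²ᵢ = 1.34² + 1.56² + 1.48² = 6.4196
Covariances σ_ij = r_ij · s_i · s_j:
  σ(Q1,Q2) = 0.33 × 1.34 × 1.56 = 0.6898
  σ(Q1,Q3) = 0.22 × 1.34 × 1.48 = 0.4363
  σ(Q2,Q3) = 0.61 × 1.56 × 1.48 = 1.4084
σ²_T = Σσ²ᵢ + 2·Σσ_ij = 6.4196 + 2 × 2.5345 = 11.4886
α = (3/2)·(1 − 6.4196/11.4886) = 0.66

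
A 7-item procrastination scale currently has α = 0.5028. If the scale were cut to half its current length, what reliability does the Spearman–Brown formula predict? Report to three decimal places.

Length factor m = 1/2
α' = m·α / (1 − (1−m)·α)
   = 1/2 × 0.5028 / (1 − (1 − 1/2) × 0.5028)
   = 0.2514 / 0.7486 = 0.336

predicted reliability = 0.336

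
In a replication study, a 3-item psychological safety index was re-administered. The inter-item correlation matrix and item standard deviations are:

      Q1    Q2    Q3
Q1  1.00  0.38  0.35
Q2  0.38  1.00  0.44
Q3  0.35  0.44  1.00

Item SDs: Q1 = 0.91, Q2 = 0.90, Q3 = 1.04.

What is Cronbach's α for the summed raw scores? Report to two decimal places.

Σσ²ᵢ = 0.91² + 0.90² + 1.04² = 2.7197
Covariances σ_ij = r_ij · s_i · s_j:
  σ(Q1,Q2) = 0.38 × 0.91 × 0.90 = 0.3112
  σ(Q1,Q3) = 0.35 × 0.91 × 1.04 = 0.3312
  σ(Q2,Q3) = 0.44 × 0.90 × 1.04 = 0.4118
σ²_T = Σσ²ᵢ + 2·Σσ_ij = 2.7197 + 2 × 1.0542 = 4.8281
α = (3/2)·(1 − 2.7197/4.8281) = 0.66

α = 0.66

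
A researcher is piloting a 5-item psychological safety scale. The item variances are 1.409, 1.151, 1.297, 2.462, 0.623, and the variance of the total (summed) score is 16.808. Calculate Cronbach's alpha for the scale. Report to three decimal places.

α = 0.734

ΣVar(i) = 1.409 + 1.151 + 1.297 + 2.462 + 0.623 = 6.942
α = (k/(k−1))·(1 − ΣVar(i)/total variance) = (5/4)·(1 − 6.942/16.808) = 0.734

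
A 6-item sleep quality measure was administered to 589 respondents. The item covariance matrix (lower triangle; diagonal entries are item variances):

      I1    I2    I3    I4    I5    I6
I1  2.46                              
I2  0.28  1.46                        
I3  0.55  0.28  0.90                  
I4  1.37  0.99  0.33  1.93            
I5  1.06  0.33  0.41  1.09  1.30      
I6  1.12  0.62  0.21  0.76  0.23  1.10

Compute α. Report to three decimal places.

ΣVar(i) = 2.46 + 1.46 + 0.90 + 1.93 + 1.30 + 1.10 = 9.15
Σ_{i<j} σ_ij = 9.63
σ²_total = 9.15 + 2 × 9.63 = 28.41
α = (k/(k−1))·(1 − ΣVar(i)/σ²_total) = (6/5)·(1 − 9.15/28.41) = 0.814

α = 0.814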